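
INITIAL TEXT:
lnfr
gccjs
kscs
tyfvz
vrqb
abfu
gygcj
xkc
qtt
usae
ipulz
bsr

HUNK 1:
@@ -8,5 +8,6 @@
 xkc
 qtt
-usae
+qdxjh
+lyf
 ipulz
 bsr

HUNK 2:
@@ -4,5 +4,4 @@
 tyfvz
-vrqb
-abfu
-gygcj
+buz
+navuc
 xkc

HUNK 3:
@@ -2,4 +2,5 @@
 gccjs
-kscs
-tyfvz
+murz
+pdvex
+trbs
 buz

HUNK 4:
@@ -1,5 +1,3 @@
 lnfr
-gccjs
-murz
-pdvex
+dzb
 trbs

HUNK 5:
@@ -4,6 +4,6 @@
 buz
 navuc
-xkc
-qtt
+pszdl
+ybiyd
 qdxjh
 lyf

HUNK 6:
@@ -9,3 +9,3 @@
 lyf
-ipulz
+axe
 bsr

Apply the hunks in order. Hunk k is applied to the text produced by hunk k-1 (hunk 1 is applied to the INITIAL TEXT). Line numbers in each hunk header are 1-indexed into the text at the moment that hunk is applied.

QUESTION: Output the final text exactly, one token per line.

Hunk 1: at line 8 remove [usae] add [qdxjh,lyf] -> 13 lines: lnfr gccjs kscs tyfvz vrqb abfu gygcj xkc qtt qdxjh lyf ipulz bsr
Hunk 2: at line 4 remove [vrqb,abfu,gygcj] add [buz,navuc] -> 12 lines: lnfr gccjs kscs tyfvz buz navuc xkc qtt qdxjh lyf ipulz bsr
Hunk 3: at line 2 remove [kscs,tyfvz] add [murz,pdvex,trbs] -> 13 lines: lnfr gccjs murz pdvex trbs buz navuc xkc qtt qdxjh lyf ipulz bsr
Hunk 4: at line 1 remove [gccjs,murz,pdvex] add [dzb] -> 11 lines: lnfr dzb trbs buz navuc xkc qtt qdxjh lyf ipulz bsr
Hunk 5: at line 4 remove [xkc,qtt] add [pszdl,ybiyd] -> 11 lines: lnfr dzb trbs buz navuc pszdl ybiyd qdxjh lyf ipulz bsr
Hunk 6: at line 9 remove [ipulz] add [axe] -> 11 lines: lnfr dzb trbs buz navuc pszdl ybiyd qdxjh lyf axe bsr

Answer: lnfr
dzb
trbs
buz
navuc
pszdl
ybiyd
qdxjh
lyf
axe
bsr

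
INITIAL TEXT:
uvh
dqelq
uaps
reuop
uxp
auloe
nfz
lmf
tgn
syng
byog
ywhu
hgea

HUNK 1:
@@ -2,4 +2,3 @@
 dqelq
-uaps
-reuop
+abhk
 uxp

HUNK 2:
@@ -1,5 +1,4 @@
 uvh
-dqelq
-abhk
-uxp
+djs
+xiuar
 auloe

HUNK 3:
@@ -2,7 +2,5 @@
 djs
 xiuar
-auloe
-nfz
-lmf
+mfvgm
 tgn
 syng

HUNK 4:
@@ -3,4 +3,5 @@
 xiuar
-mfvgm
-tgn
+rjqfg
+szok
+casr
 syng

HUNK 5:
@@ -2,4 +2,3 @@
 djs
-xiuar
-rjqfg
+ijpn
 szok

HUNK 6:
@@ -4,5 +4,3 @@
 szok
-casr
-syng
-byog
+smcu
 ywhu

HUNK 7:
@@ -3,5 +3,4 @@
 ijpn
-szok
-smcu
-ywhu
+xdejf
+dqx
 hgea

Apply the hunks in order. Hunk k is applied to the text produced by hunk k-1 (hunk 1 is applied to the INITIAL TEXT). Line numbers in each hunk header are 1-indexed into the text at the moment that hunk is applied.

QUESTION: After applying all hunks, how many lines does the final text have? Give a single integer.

Hunk 1: at line 2 remove [uaps,reuop] add [abhk] -> 12 lines: uvh dqelq abhk uxp auloe nfz lmf tgn syng byog ywhu hgea
Hunk 2: at line 1 remove [dqelq,abhk,uxp] add [djs,xiuar] -> 11 lines: uvh djs xiuar auloe nfz lmf tgn syng byog ywhu hgea
Hunk 3: at line 2 remove [auloe,nfz,lmf] add [mfvgm] -> 9 lines: uvh djs xiuar mfvgm tgn syng byog ywhu hgea
Hunk 4: at line 3 remove [mfvgm,tgn] add [rjqfg,szok,casr] -> 10 lines: uvh djs xiuar rjqfg szok casr syng byog ywhu hgea
Hunk 5: at line 2 remove [xiuar,rjqfg] add [ijpn] -> 9 lines: uvh djs ijpn szok casr syng byog ywhu hgea
Hunk 6: at line 4 remove [casr,syng,byog] add [smcu] -> 7 lines: uvh djs ijpn szok smcu ywhu hgea
Hunk 7: at line 3 remove [szok,smcu,ywhu] add [xdejf,dqx] -> 6 lines: uvh djs ijpn xdejf dqx hgea
Final line count: 6

Answer: 6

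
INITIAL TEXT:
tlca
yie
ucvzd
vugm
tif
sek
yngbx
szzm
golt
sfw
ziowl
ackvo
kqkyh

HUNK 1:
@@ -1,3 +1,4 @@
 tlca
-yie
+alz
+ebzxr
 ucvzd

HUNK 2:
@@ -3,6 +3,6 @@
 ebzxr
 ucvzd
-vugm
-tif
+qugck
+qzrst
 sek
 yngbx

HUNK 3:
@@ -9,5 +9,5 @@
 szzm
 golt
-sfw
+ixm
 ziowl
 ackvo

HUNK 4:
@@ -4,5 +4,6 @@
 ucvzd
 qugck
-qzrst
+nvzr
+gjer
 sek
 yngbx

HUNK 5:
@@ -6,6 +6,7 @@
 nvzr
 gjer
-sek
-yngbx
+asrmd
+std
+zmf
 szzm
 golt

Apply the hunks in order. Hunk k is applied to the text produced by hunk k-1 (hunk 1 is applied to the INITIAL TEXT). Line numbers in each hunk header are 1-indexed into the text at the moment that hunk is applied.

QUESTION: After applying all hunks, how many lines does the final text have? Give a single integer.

Hunk 1: at line 1 remove [yie] add [alz,ebzxr] -> 14 lines: tlca alz ebzxr ucvzd vugm tif sek yngbx szzm golt sfw ziowl ackvo kqkyh
Hunk 2: at line 3 remove [vugm,tif] add [qugck,qzrst] -> 14 lines: tlca alz ebzxr ucvzd qugck qzrst sek yngbx szzm golt sfw ziowl ackvo kqkyh
Hunk 3: at line 9 remove [sfw] add [ixm] -> 14 lines: tlca alz ebzxr ucvzd qugck qzrst sek yngbx szzm golt ixm ziowl ackvo kqkyh
Hunk 4: at line 4 remove [qzrst] add [nvzr,gjer] -> 15 lines: tlca alz ebzxr ucvzd qugck nvzr gjer sek yngbx szzm golt ixm ziowl ackvo kqkyh
Hunk 5: at line 6 remove [sek,yngbx] add [asrmd,std,zmf] -> 16 lines: tlca alz ebzxr ucvzd qugck nvzr gjer asrmd std zmf szzm golt ixm ziowl ackvo kqkyh
Final line count: 16

Answer: 16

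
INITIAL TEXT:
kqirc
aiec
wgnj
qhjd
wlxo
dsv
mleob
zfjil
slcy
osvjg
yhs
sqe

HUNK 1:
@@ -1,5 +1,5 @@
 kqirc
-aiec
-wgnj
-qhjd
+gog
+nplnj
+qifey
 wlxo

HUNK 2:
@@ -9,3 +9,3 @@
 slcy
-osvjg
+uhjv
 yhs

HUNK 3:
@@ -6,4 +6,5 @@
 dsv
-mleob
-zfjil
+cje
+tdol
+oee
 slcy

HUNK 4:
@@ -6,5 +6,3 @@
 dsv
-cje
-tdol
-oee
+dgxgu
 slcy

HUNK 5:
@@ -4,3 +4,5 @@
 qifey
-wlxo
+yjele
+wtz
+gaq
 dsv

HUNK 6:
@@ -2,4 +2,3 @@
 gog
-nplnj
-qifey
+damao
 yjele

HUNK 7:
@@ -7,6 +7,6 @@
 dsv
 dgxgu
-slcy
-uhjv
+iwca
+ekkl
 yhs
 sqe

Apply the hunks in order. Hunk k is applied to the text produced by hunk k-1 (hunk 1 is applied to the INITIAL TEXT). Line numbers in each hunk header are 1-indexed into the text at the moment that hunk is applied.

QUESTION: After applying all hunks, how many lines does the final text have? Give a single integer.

Answer: 12

Derivation:
Hunk 1: at line 1 remove [aiec,wgnj,qhjd] add [gog,nplnj,qifey] -> 12 lines: kqirc gog nplnj qifey wlxo dsv mleob zfjil slcy osvjg yhs sqe
Hunk 2: at line 9 remove [osvjg] add [uhjv] -> 12 lines: kqirc gog nplnj qifey wlxo dsv mleob zfjil slcy uhjv yhs sqe
Hunk 3: at line 6 remove [mleob,zfjil] add [cje,tdol,oee] -> 13 lines: kqirc gog nplnj qifey wlxo dsv cje tdol oee slcy uhjv yhs sqe
Hunk 4: at line 6 remove [cje,tdol,oee] add [dgxgu] -> 11 lines: kqirc gog nplnj qifey wlxo dsv dgxgu slcy uhjv yhs sqe
Hunk 5: at line 4 remove [wlxo] add [yjele,wtz,gaq] -> 13 lines: kqirc gog nplnj qifey yjele wtz gaq dsv dgxgu slcy uhjv yhs sqe
Hunk 6: at line 2 remove [nplnj,qifey] add [damao] -> 12 lines: kqirc gog damao yjele wtz gaq dsv dgxgu slcy uhjv yhs sqe
Hunk 7: at line 7 remove [slcy,uhjv] add [iwca,ekkl] -> 12 lines: kqirc gog damao yjele wtz gaq dsv dgxgu iwca ekkl yhs sqe
Final line count: 12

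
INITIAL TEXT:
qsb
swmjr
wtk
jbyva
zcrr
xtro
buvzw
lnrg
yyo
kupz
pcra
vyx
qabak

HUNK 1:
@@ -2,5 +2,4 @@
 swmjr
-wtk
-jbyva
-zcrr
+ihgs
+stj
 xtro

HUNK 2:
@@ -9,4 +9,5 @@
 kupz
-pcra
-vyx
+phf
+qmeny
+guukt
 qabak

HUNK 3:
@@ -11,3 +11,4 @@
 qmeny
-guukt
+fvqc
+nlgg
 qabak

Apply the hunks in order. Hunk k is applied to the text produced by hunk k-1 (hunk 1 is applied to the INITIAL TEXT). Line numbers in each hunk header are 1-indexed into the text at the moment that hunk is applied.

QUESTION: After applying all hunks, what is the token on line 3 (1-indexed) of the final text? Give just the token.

Answer: ihgs

Derivation:
Hunk 1: at line 2 remove [wtk,jbyva,zcrr] add [ihgs,stj] -> 12 lines: qsb swmjr ihgs stj xtro buvzw lnrg yyo kupz pcra vyx qabak
Hunk 2: at line 9 remove [pcra,vyx] add [phf,qmeny,guukt] -> 13 lines: qsb swmjr ihgs stj xtro buvzw lnrg yyo kupz phf qmeny guukt qabak
Hunk 3: at line 11 remove [guukt] add [fvqc,nlgg] -> 14 lines: qsb swmjr ihgs stj xtro buvzw lnrg yyo kupz phf qmeny fvqc nlgg qabak
Final line 3: ihgs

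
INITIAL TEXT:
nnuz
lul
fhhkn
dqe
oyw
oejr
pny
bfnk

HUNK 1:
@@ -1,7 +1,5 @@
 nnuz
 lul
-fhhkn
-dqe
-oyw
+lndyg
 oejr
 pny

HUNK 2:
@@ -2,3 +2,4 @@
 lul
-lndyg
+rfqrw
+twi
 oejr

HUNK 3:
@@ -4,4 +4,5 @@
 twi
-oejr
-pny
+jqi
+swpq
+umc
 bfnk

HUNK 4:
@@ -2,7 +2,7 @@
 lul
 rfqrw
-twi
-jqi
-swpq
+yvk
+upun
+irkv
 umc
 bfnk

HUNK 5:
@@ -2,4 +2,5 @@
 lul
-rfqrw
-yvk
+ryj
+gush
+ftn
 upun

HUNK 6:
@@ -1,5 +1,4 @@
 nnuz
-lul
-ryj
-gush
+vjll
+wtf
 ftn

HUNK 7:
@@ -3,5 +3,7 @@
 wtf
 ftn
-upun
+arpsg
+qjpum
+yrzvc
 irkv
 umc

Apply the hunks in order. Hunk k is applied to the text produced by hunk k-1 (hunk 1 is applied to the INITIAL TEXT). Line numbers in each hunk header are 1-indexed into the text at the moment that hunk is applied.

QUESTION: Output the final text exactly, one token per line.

Answer: nnuz
vjll
wtf
ftn
arpsg
qjpum
yrzvc
irkv
umc
bfnk

Derivation:
Hunk 1: at line 1 remove [fhhkn,dqe,oyw] add [lndyg] -> 6 lines: nnuz lul lndyg oejr pny bfnk
Hunk 2: at line 2 remove [lndyg] add [rfqrw,twi] -> 7 lines: nnuz lul rfqrw twi oejr pny bfnk
Hunk 3: at line 4 remove [oejr,pny] add [jqi,swpq,umc] -> 8 lines: nnuz lul rfqrw twi jqi swpq umc bfnk
Hunk 4: at line 2 remove [twi,jqi,swpq] add [yvk,upun,irkv] -> 8 lines: nnuz lul rfqrw yvk upun irkv umc bfnk
Hunk 5: at line 2 remove [rfqrw,yvk] add [ryj,gush,ftn] -> 9 lines: nnuz lul ryj gush ftn upun irkv umc bfnk
Hunk 6: at line 1 remove [lul,ryj,gush] add [vjll,wtf] -> 8 lines: nnuz vjll wtf ftn upun irkv umc bfnk
Hunk 7: at line 3 remove [upun] add [arpsg,qjpum,yrzvc] -> 10 lines: nnuz vjll wtf ftn arpsg qjpum yrzvc irkv umc bfnk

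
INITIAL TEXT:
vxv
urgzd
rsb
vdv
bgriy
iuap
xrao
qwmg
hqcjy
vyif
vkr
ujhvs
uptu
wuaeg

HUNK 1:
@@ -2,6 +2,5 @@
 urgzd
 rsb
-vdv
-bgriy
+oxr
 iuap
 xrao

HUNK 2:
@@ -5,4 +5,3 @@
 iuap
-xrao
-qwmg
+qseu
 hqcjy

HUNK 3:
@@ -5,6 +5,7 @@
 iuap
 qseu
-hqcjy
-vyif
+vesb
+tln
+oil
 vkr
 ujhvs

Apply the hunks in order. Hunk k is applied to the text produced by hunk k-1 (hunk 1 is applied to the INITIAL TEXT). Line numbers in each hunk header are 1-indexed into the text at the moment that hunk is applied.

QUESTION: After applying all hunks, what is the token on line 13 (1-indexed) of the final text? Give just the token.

Hunk 1: at line 2 remove [vdv,bgriy] add [oxr] -> 13 lines: vxv urgzd rsb oxr iuap xrao qwmg hqcjy vyif vkr ujhvs uptu wuaeg
Hunk 2: at line 5 remove [xrao,qwmg] add [qseu] -> 12 lines: vxv urgzd rsb oxr iuap qseu hqcjy vyif vkr ujhvs uptu wuaeg
Hunk 3: at line 5 remove [hqcjy,vyif] add [vesb,tln,oil] -> 13 lines: vxv urgzd rsb oxr iuap qseu vesb tln oil vkr ujhvs uptu wuaeg
Final line 13: wuaeg

Answer: wuaeg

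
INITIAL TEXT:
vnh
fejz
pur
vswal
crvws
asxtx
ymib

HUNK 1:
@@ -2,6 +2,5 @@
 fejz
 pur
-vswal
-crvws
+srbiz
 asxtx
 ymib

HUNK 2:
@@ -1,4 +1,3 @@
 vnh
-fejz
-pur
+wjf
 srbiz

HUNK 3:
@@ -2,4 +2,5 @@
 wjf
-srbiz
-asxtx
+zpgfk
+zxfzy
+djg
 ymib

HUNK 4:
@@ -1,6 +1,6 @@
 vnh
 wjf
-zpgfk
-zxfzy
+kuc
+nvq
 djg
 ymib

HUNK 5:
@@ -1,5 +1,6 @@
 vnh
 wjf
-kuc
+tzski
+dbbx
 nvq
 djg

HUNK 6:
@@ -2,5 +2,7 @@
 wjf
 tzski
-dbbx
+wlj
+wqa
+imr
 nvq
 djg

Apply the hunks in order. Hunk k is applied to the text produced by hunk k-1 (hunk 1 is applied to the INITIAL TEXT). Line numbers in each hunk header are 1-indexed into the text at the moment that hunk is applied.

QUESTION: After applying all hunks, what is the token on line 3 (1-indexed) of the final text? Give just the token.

Hunk 1: at line 2 remove [vswal,crvws] add [srbiz] -> 6 lines: vnh fejz pur srbiz asxtx ymib
Hunk 2: at line 1 remove [fejz,pur] add [wjf] -> 5 lines: vnh wjf srbiz asxtx ymib
Hunk 3: at line 2 remove [srbiz,asxtx] add [zpgfk,zxfzy,djg] -> 6 lines: vnh wjf zpgfk zxfzy djg ymib
Hunk 4: at line 1 remove [zpgfk,zxfzy] add [kuc,nvq] -> 6 lines: vnh wjf kuc nvq djg ymib
Hunk 5: at line 1 remove [kuc] add [tzski,dbbx] -> 7 lines: vnh wjf tzski dbbx nvq djg ymib
Hunk 6: at line 2 remove [dbbx] add [wlj,wqa,imr] -> 9 lines: vnh wjf tzski wlj wqa imr nvq djg ymib
Final line 3: tzski

Answer: tzski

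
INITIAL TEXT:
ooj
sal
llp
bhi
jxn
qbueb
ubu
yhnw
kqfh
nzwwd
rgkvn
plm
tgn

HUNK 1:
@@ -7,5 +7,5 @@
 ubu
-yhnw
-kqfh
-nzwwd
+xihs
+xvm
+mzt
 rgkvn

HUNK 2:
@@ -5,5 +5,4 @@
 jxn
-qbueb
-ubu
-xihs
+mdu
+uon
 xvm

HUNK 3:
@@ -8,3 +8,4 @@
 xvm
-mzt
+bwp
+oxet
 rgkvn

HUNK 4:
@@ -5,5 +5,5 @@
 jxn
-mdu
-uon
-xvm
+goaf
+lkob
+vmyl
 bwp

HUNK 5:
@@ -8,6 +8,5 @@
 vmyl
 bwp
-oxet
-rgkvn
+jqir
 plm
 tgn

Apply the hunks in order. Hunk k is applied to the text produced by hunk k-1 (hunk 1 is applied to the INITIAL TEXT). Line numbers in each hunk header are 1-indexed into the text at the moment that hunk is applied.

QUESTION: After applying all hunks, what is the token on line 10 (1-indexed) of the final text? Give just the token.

Answer: jqir

Derivation:
Hunk 1: at line 7 remove [yhnw,kqfh,nzwwd] add [xihs,xvm,mzt] -> 13 lines: ooj sal llp bhi jxn qbueb ubu xihs xvm mzt rgkvn plm tgn
Hunk 2: at line 5 remove [qbueb,ubu,xihs] add [mdu,uon] -> 12 lines: ooj sal llp bhi jxn mdu uon xvm mzt rgkvn plm tgn
Hunk 3: at line 8 remove [mzt] add [bwp,oxet] -> 13 lines: ooj sal llp bhi jxn mdu uon xvm bwp oxet rgkvn plm tgn
Hunk 4: at line 5 remove [mdu,uon,xvm] add [goaf,lkob,vmyl] -> 13 lines: ooj sal llp bhi jxn goaf lkob vmyl bwp oxet rgkvn plm tgn
Hunk 5: at line 8 remove [oxet,rgkvn] add [jqir] -> 12 lines: ooj sal llp bhi jxn goaf lkob vmyl bwp jqir plm tgn
Final line 10: jqir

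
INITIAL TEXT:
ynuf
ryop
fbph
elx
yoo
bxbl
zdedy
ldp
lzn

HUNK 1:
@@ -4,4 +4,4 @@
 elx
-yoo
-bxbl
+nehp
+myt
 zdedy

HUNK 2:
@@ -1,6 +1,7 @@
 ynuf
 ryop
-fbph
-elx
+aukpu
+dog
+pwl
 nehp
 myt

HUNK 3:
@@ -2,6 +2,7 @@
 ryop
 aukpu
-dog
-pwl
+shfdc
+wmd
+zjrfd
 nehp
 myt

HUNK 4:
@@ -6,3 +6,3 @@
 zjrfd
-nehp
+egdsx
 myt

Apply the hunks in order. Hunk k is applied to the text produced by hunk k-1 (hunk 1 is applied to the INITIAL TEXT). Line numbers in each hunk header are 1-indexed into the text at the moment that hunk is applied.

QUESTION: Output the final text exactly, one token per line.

Hunk 1: at line 4 remove [yoo,bxbl] add [nehp,myt] -> 9 lines: ynuf ryop fbph elx nehp myt zdedy ldp lzn
Hunk 2: at line 1 remove [fbph,elx] add [aukpu,dog,pwl] -> 10 lines: ynuf ryop aukpu dog pwl nehp myt zdedy ldp lzn
Hunk 3: at line 2 remove [dog,pwl] add [shfdc,wmd,zjrfd] -> 11 lines: ynuf ryop aukpu shfdc wmd zjrfd nehp myt zdedy ldp lzn
Hunk 4: at line 6 remove [nehp] add [egdsx] -> 11 lines: ynuf ryop aukpu shfdc wmd zjrfd egdsx myt zdedy ldp lzn

Answer: ynuf
ryop
aukpu
shfdc
wmd
zjrfd
egdsx
myt
zdedy
ldp
lzn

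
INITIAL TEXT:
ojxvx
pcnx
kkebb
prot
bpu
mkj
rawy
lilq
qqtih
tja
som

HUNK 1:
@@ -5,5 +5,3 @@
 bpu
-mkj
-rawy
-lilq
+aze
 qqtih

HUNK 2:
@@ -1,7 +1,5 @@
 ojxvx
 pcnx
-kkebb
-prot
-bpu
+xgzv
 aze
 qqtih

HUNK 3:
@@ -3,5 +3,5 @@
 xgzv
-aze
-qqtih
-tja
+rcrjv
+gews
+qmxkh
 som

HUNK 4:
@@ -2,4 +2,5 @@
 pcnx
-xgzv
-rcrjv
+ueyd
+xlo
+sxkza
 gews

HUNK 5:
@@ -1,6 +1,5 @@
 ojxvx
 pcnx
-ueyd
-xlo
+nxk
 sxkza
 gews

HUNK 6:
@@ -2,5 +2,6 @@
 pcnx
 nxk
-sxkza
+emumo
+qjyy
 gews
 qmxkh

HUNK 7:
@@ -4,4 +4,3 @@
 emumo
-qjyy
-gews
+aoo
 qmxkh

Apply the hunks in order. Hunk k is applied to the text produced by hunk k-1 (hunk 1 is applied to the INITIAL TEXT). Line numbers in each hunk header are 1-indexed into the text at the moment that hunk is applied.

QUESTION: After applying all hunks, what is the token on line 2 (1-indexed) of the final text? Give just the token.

Hunk 1: at line 5 remove [mkj,rawy,lilq] add [aze] -> 9 lines: ojxvx pcnx kkebb prot bpu aze qqtih tja som
Hunk 2: at line 1 remove [kkebb,prot,bpu] add [xgzv] -> 7 lines: ojxvx pcnx xgzv aze qqtih tja som
Hunk 3: at line 3 remove [aze,qqtih,tja] add [rcrjv,gews,qmxkh] -> 7 lines: ojxvx pcnx xgzv rcrjv gews qmxkh som
Hunk 4: at line 2 remove [xgzv,rcrjv] add [ueyd,xlo,sxkza] -> 8 lines: ojxvx pcnx ueyd xlo sxkza gews qmxkh som
Hunk 5: at line 1 remove [ueyd,xlo] add [nxk] -> 7 lines: ojxvx pcnx nxk sxkza gews qmxkh som
Hunk 6: at line 2 remove [sxkza] add [emumo,qjyy] -> 8 lines: ojxvx pcnx nxk emumo qjyy gews qmxkh som
Hunk 7: at line 4 remove [qjyy,gews] add [aoo] -> 7 lines: ojxvx pcnx nxk emumo aoo qmxkh som
Final line 2: pcnx

Answer: pcnx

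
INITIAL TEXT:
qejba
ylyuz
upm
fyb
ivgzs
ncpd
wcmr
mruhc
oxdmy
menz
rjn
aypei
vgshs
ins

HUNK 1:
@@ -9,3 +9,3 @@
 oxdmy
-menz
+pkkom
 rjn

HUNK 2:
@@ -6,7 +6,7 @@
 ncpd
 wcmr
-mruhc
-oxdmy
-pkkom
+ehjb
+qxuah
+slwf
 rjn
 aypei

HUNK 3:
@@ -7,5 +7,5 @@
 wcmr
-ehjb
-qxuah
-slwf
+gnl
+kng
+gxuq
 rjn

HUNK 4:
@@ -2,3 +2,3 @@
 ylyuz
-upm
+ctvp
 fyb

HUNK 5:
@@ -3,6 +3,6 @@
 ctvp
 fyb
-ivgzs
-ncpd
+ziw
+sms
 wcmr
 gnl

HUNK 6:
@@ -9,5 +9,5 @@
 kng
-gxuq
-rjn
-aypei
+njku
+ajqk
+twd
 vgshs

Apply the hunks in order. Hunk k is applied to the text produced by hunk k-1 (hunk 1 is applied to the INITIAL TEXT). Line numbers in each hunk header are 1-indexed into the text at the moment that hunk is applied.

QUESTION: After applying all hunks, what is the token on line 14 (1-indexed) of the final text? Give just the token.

Answer: ins

Derivation:
Hunk 1: at line 9 remove [menz] add [pkkom] -> 14 lines: qejba ylyuz upm fyb ivgzs ncpd wcmr mruhc oxdmy pkkom rjn aypei vgshs ins
Hunk 2: at line 6 remove [mruhc,oxdmy,pkkom] add [ehjb,qxuah,slwf] -> 14 lines: qejba ylyuz upm fyb ivgzs ncpd wcmr ehjb qxuah slwf rjn aypei vgshs ins
Hunk 3: at line 7 remove [ehjb,qxuah,slwf] add [gnl,kng,gxuq] -> 14 lines: qejba ylyuz upm fyb ivgzs ncpd wcmr gnl kng gxuq rjn aypei vgshs ins
Hunk 4: at line 2 remove [upm] add [ctvp] -> 14 lines: qejba ylyuz ctvp fyb ivgzs ncpd wcmr gnl kng gxuq rjn aypei vgshs ins
Hunk 5: at line 3 remove [ivgzs,ncpd] add [ziw,sms] -> 14 lines: qejba ylyuz ctvp fyb ziw sms wcmr gnl kng gxuq rjn aypei vgshs ins
Hunk 6: at line 9 remove [gxuq,rjn,aypei] add [njku,ajqk,twd] -> 14 lines: qejba ylyuz ctvp fyb ziw sms wcmr gnl kng njku ajqk twd vgshs ins
Final line 14: ins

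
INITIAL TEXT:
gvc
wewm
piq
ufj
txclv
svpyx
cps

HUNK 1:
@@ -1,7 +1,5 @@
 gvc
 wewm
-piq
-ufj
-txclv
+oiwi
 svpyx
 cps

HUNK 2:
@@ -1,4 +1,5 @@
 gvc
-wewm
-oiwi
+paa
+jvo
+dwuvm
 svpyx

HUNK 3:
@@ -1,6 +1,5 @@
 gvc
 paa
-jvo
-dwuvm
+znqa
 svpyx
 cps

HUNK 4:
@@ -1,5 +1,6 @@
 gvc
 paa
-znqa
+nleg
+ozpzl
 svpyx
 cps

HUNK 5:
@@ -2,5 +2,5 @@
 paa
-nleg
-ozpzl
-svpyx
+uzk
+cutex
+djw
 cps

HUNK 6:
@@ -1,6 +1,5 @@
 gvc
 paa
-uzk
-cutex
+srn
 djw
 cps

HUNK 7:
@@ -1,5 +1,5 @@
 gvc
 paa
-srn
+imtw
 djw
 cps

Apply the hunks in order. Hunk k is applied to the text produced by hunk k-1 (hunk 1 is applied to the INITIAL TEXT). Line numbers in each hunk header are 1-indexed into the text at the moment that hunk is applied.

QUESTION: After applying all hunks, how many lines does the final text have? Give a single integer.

Hunk 1: at line 1 remove [piq,ufj,txclv] add [oiwi] -> 5 lines: gvc wewm oiwi svpyx cps
Hunk 2: at line 1 remove [wewm,oiwi] add [paa,jvo,dwuvm] -> 6 lines: gvc paa jvo dwuvm svpyx cps
Hunk 3: at line 1 remove [jvo,dwuvm] add [znqa] -> 5 lines: gvc paa znqa svpyx cps
Hunk 4: at line 1 remove [znqa] add [nleg,ozpzl] -> 6 lines: gvc paa nleg ozpzl svpyx cps
Hunk 5: at line 2 remove [nleg,ozpzl,svpyx] add [uzk,cutex,djw] -> 6 lines: gvc paa uzk cutex djw cps
Hunk 6: at line 1 remove [uzk,cutex] add [srn] -> 5 lines: gvc paa srn djw cps
Hunk 7: at line 1 remove [srn] add [imtw] -> 5 lines: gvc paa imtw djw cps
Final line count: 5

Answer: 5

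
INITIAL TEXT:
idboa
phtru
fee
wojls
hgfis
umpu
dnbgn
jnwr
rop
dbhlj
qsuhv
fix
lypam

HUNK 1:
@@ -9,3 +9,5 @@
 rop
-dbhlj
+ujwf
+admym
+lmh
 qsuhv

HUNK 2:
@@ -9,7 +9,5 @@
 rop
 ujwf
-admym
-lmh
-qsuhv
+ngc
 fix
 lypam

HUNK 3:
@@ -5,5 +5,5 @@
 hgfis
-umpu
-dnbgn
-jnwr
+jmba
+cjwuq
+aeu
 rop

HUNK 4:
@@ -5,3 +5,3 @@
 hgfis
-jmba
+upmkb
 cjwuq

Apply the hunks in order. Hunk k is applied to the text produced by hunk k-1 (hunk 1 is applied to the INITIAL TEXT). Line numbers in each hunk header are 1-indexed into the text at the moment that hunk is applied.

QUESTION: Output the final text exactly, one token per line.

Answer: idboa
phtru
fee
wojls
hgfis
upmkb
cjwuq
aeu
rop
ujwf
ngc
fix
lypam

Derivation:
Hunk 1: at line 9 remove [dbhlj] add [ujwf,admym,lmh] -> 15 lines: idboa phtru fee wojls hgfis umpu dnbgn jnwr rop ujwf admym lmh qsuhv fix lypam
Hunk 2: at line 9 remove [admym,lmh,qsuhv] add [ngc] -> 13 lines: idboa phtru fee wojls hgfis umpu dnbgn jnwr rop ujwf ngc fix lypam
Hunk 3: at line 5 remove [umpu,dnbgn,jnwr] add [jmba,cjwuq,aeu] -> 13 lines: idboa phtru fee wojls hgfis jmba cjwuq aeu rop ujwf ngc fix lypam
Hunk 4: at line 5 remove [jmba] add [upmkb] -> 13 lines: idboa phtru fee wojls hgfis upmkb cjwuq aeu rop ujwf ngc fix lypam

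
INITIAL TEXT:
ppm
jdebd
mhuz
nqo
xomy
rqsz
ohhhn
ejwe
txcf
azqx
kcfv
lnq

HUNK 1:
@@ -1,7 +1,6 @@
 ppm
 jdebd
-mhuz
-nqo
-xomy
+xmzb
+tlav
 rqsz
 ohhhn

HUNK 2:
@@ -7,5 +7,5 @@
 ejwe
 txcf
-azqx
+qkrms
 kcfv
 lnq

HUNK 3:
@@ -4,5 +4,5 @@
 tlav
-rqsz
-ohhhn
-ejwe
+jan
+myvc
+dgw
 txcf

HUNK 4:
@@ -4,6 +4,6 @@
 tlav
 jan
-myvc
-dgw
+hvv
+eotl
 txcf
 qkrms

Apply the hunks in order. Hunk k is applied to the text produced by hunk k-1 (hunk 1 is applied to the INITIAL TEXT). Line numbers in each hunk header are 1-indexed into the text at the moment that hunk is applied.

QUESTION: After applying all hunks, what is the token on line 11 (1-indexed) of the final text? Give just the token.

Hunk 1: at line 1 remove [mhuz,nqo,xomy] add [xmzb,tlav] -> 11 lines: ppm jdebd xmzb tlav rqsz ohhhn ejwe txcf azqx kcfv lnq
Hunk 2: at line 7 remove [azqx] add [qkrms] -> 11 lines: ppm jdebd xmzb tlav rqsz ohhhn ejwe txcf qkrms kcfv lnq
Hunk 3: at line 4 remove [rqsz,ohhhn,ejwe] add [jan,myvc,dgw] -> 11 lines: ppm jdebd xmzb tlav jan myvc dgw txcf qkrms kcfv lnq
Hunk 4: at line 4 remove [myvc,dgw] add [hvv,eotl] -> 11 lines: ppm jdebd xmzb tlav jan hvv eotl txcf qkrms kcfv lnq
Final line 11: lnq

Answer: lnq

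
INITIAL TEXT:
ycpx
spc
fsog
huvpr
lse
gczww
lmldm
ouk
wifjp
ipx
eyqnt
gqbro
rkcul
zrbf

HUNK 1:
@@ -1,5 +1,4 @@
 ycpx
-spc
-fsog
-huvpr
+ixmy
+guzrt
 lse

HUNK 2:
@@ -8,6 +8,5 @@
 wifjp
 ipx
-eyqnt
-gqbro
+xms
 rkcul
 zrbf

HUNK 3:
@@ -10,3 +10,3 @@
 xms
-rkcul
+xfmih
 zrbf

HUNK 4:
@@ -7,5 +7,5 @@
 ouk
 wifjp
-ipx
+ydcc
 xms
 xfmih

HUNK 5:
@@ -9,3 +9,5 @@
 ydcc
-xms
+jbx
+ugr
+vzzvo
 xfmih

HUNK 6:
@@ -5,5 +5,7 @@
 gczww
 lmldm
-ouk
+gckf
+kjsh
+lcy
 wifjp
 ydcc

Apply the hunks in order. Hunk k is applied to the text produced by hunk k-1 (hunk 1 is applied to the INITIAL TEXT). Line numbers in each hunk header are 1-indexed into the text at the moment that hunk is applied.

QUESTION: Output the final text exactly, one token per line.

Answer: ycpx
ixmy
guzrt
lse
gczww
lmldm
gckf
kjsh
lcy
wifjp
ydcc
jbx
ugr
vzzvo
xfmih
zrbf

Derivation:
Hunk 1: at line 1 remove [spc,fsog,huvpr] add [ixmy,guzrt] -> 13 lines: ycpx ixmy guzrt lse gczww lmldm ouk wifjp ipx eyqnt gqbro rkcul zrbf
Hunk 2: at line 8 remove [eyqnt,gqbro] add [xms] -> 12 lines: ycpx ixmy guzrt lse gczww lmldm ouk wifjp ipx xms rkcul zrbf
Hunk 3: at line 10 remove [rkcul] add [xfmih] -> 12 lines: ycpx ixmy guzrt lse gczww lmldm ouk wifjp ipx xms xfmih zrbf
Hunk 4: at line 7 remove [ipx] add [ydcc] -> 12 lines: ycpx ixmy guzrt lse gczww lmldm ouk wifjp ydcc xms xfmih zrbf
Hunk 5: at line 9 remove [xms] add [jbx,ugr,vzzvo] -> 14 lines: ycpx ixmy guzrt lse gczww lmldm ouk wifjp ydcc jbx ugr vzzvo xfmih zrbf
Hunk 6: at line 5 remove [ouk] add [gckf,kjsh,lcy] -> 16 lines: ycpx ixmy guzrt lse gczww lmldm gckf kjsh lcy wifjp ydcc jbx ugr vzzvo xfmih zrbf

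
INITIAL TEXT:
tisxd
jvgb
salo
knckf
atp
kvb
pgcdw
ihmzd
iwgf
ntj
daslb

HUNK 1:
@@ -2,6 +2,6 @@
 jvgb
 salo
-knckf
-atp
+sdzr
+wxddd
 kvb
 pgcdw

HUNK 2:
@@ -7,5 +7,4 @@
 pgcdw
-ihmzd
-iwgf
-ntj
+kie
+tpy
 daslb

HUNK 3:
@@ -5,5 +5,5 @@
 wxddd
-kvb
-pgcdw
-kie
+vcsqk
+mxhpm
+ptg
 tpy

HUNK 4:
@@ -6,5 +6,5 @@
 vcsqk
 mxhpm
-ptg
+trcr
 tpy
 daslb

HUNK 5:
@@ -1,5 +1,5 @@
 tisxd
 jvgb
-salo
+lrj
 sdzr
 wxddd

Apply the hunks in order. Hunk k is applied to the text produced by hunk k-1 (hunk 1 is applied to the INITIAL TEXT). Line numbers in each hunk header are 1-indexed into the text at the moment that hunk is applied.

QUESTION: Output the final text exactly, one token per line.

Answer: tisxd
jvgb
lrj
sdzr
wxddd
vcsqk
mxhpm
trcr
tpy
daslb

Derivation:
Hunk 1: at line 2 remove [knckf,atp] add [sdzr,wxddd] -> 11 lines: tisxd jvgb salo sdzr wxddd kvb pgcdw ihmzd iwgf ntj daslb
Hunk 2: at line 7 remove [ihmzd,iwgf,ntj] add [kie,tpy] -> 10 lines: tisxd jvgb salo sdzr wxddd kvb pgcdw kie tpy daslb
Hunk 3: at line 5 remove [kvb,pgcdw,kie] add [vcsqk,mxhpm,ptg] -> 10 lines: tisxd jvgb salo sdzr wxddd vcsqk mxhpm ptg tpy daslb
Hunk 4: at line 6 remove [ptg] add [trcr] -> 10 lines: tisxd jvgb salo sdzr wxddd vcsqk mxhpm trcr tpy daslb
Hunk 5: at line 1 remove [salo] add [lrj] -> 10 lines: tisxd jvgb lrj sdzr wxddd vcsqk mxhpm trcr tpy daslb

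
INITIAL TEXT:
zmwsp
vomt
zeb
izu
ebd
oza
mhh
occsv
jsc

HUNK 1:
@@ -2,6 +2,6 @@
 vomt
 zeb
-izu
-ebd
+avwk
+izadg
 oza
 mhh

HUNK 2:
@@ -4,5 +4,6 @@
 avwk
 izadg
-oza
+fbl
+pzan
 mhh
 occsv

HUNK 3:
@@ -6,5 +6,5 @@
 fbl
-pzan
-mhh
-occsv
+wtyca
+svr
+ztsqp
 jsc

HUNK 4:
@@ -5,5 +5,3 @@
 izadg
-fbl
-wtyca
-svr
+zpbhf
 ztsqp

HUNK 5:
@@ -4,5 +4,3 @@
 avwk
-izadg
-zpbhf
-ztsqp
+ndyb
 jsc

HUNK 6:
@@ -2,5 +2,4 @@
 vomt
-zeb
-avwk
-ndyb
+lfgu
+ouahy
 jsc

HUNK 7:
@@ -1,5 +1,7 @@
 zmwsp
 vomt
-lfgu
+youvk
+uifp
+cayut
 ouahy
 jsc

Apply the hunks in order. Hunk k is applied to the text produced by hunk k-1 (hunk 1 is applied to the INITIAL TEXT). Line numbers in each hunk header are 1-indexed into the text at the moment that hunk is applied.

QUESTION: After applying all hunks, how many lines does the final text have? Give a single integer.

Hunk 1: at line 2 remove [izu,ebd] add [avwk,izadg] -> 9 lines: zmwsp vomt zeb avwk izadg oza mhh occsv jsc
Hunk 2: at line 4 remove [oza] add [fbl,pzan] -> 10 lines: zmwsp vomt zeb avwk izadg fbl pzan mhh occsv jsc
Hunk 3: at line 6 remove [pzan,mhh,occsv] add [wtyca,svr,ztsqp] -> 10 lines: zmwsp vomt zeb avwk izadg fbl wtyca svr ztsqp jsc
Hunk 4: at line 5 remove [fbl,wtyca,svr] add [zpbhf] -> 8 lines: zmwsp vomt zeb avwk izadg zpbhf ztsqp jsc
Hunk 5: at line 4 remove [izadg,zpbhf,ztsqp] add [ndyb] -> 6 lines: zmwsp vomt zeb avwk ndyb jsc
Hunk 6: at line 2 remove [zeb,avwk,ndyb] add [lfgu,ouahy] -> 5 lines: zmwsp vomt lfgu ouahy jsc
Hunk 7: at line 1 remove [lfgu] add [youvk,uifp,cayut] -> 7 lines: zmwsp vomt youvk uifp cayut ouahy jsc
Final line count: 7

Answer: 7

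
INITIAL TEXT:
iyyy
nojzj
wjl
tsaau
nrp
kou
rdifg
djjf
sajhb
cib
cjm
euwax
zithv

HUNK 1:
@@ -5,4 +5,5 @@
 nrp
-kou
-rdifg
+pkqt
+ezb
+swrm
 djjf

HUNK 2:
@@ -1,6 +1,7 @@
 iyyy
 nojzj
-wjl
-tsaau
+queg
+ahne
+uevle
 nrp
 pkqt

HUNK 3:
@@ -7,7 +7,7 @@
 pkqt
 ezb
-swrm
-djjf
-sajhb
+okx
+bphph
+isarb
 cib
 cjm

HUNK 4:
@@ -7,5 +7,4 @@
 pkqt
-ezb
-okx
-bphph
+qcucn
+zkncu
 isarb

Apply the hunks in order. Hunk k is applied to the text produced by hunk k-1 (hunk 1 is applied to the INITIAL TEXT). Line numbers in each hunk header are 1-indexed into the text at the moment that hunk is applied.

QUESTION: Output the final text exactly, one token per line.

Answer: iyyy
nojzj
queg
ahne
uevle
nrp
pkqt
qcucn
zkncu
isarb
cib
cjm
euwax
zithv

Derivation:
Hunk 1: at line 5 remove [kou,rdifg] add [pkqt,ezb,swrm] -> 14 lines: iyyy nojzj wjl tsaau nrp pkqt ezb swrm djjf sajhb cib cjm euwax zithv
Hunk 2: at line 1 remove [wjl,tsaau] add [queg,ahne,uevle] -> 15 lines: iyyy nojzj queg ahne uevle nrp pkqt ezb swrm djjf sajhb cib cjm euwax zithv
Hunk 3: at line 7 remove [swrm,djjf,sajhb] add [okx,bphph,isarb] -> 15 lines: iyyy nojzj queg ahne uevle nrp pkqt ezb okx bphph isarb cib cjm euwax zithv
Hunk 4: at line 7 remove [ezb,okx,bphph] add [qcucn,zkncu] -> 14 lines: iyyy nojzj queg ahne uevle nrp pkqt qcucn zkncu isarb cib cjm euwax zithv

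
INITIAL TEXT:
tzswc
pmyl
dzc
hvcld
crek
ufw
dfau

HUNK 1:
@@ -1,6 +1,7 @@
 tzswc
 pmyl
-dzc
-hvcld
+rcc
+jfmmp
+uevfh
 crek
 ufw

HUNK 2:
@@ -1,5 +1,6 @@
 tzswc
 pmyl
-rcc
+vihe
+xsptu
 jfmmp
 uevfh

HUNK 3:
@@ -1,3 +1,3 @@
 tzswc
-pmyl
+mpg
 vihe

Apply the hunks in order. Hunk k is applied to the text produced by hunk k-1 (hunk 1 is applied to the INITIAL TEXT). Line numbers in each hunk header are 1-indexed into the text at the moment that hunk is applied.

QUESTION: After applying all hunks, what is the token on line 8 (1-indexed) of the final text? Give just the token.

Answer: ufw

Derivation:
Hunk 1: at line 1 remove [dzc,hvcld] add [rcc,jfmmp,uevfh] -> 8 lines: tzswc pmyl rcc jfmmp uevfh crek ufw dfau
Hunk 2: at line 1 remove [rcc] add [vihe,xsptu] -> 9 lines: tzswc pmyl vihe xsptu jfmmp uevfh crek ufw dfau
Hunk 3: at line 1 remove [pmyl] add [mpg] -> 9 lines: tzswc mpg vihe xsptu jfmmp uevfh crek ufw dfau
Final line 8: ufw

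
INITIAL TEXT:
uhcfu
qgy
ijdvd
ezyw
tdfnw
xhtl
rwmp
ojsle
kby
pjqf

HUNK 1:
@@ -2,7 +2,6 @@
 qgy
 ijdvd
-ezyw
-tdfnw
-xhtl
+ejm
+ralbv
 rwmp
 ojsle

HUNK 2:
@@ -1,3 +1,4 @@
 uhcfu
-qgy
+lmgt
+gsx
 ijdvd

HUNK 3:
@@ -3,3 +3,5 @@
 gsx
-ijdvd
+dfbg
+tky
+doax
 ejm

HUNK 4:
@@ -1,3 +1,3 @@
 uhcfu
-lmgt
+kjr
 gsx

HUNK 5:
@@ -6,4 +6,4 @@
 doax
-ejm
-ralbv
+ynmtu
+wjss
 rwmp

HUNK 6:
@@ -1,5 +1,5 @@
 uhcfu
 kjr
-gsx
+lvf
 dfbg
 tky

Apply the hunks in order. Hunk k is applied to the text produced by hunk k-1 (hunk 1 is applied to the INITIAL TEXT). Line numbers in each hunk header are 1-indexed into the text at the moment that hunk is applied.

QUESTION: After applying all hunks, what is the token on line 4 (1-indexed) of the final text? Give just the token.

Answer: dfbg

Derivation:
Hunk 1: at line 2 remove [ezyw,tdfnw,xhtl] add [ejm,ralbv] -> 9 lines: uhcfu qgy ijdvd ejm ralbv rwmp ojsle kby pjqf
Hunk 2: at line 1 remove [qgy] add [lmgt,gsx] -> 10 lines: uhcfu lmgt gsx ijdvd ejm ralbv rwmp ojsle kby pjqf
Hunk 3: at line 3 remove [ijdvd] add [dfbg,tky,doax] -> 12 lines: uhcfu lmgt gsx dfbg tky doax ejm ralbv rwmp ojsle kby pjqf
Hunk 4: at line 1 remove [lmgt] add [kjr] -> 12 lines: uhcfu kjr gsx dfbg tky doax ejm ralbv rwmp ojsle kby pjqf
Hunk 5: at line 6 remove [ejm,ralbv] add [ynmtu,wjss] -> 12 lines: uhcfu kjr gsx dfbg tky doax ynmtu wjss rwmp ojsle kby pjqf
Hunk 6: at line 1 remove [gsx] add [lvf] -> 12 lines: uhcfu kjr lvf dfbg tky doax ynmtu wjss rwmp ojsle kby pjqf
Final line 4: dfbg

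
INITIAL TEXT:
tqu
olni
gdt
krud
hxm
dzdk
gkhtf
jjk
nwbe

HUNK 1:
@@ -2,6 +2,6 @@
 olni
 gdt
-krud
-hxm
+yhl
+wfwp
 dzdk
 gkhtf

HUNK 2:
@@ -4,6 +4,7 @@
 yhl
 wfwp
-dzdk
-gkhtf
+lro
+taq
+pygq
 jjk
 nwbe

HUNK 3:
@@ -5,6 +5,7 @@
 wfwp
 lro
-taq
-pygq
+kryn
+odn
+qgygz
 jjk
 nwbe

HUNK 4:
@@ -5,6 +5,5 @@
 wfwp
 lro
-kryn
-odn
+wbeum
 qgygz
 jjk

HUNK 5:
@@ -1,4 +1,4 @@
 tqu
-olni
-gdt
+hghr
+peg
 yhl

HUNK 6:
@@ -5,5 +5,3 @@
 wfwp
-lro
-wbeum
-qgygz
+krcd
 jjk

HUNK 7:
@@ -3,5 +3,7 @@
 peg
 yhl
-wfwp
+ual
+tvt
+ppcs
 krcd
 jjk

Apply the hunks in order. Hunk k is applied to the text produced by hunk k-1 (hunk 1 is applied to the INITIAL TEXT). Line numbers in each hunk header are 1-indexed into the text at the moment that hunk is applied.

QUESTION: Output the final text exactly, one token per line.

Hunk 1: at line 2 remove [krud,hxm] add [yhl,wfwp] -> 9 lines: tqu olni gdt yhl wfwp dzdk gkhtf jjk nwbe
Hunk 2: at line 4 remove [dzdk,gkhtf] add [lro,taq,pygq] -> 10 lines: tqu olni gdt yhl wfwp lro taq pygq jjk nwbe
Hunk 3: at line 5 remove [taq,pygq] add [kryn,odn,qgygz] -> 11 lines: tqu olni gdt yhl wfwp lro kryn odn qgygz jjk nwbe
Hunk 4: at line 5 remove [kryn,odn] add [wbeum] -> 10 lines: tqu olni gdt yhl wfwp lro wbeum qgygz jjk nwbe
Hunk 5: at line 1 remove [olni,gdt] add [hghr,peg] -> 10 lines: tqu hghr peg yhl wfwp lro wbeum qgygz jjk nwbe
Hunk 6: at line 5 remove [lro,wbeum,qgygz] add [krcd] -> 8 lines: tqu hghr peg yhl wfwp krcd jjk nwbe
Hunk 7: at line 3 remove [wfwp] add [ual,tvt,ppcs] -> 10 lines: tqu hghr peg yhl ual tvt ppcs krcd jjk nwbe

Answer: tqu
hghr
peg
yhl
ual
tvt
ppcs
krcd
jjk
nwbe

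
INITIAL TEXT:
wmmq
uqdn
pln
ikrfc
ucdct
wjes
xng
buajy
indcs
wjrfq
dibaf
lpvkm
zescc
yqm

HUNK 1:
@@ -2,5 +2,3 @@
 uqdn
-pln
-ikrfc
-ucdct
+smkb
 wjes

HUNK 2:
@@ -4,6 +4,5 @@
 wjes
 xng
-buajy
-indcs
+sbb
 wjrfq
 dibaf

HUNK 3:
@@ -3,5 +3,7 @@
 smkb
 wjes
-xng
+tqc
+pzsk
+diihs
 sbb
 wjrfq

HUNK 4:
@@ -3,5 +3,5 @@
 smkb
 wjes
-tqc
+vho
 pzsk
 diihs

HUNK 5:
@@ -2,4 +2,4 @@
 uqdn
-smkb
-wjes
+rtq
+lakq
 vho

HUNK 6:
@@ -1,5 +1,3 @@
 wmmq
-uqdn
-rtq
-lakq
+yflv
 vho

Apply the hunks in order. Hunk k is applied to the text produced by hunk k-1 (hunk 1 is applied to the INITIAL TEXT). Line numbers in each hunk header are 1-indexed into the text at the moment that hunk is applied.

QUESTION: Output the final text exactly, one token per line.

Hunk 1: at line 2 remove [pln,ikrfc,ucdct] add [smkb] -> 12 lines: wmmq uqdn smkb wjes xng buajy indcs wjrfq dibaf lpvkm zescc yqm
Hunk 2: at line 4 remove [buajy,indcs] add [sbb] -> 11 lines: wmmq uqdn smkb wjes xng sbb wjrfq dibaf lpvkm zescc yqm
Hunk 3: at line 3 remove [xng] add [tqc,pzsk,diihs] -> 13 lines: wmmq uqdn smkb wjes tqc pzsk diihs sbb wjrfq dibaf lpvkm zescc yqm
Hunk 4: at line 3 remove [tqc] add [vho] -> 13 lines: wmmq uqdn smkb wjes vho pzsk diihs sbb wjrfq dibaf lpvkm zescc yqm
Hunk 5: at line 2 remove [smkb,wjes] add [rtq,lakq] -> 13 lines: wmmq uqdn rtq lakq vho pzsk diihs sbb wjrfq dibaf lpvkm zescc yqm
Hunk 6: at line 1 remove [uqdn,rtq,lakq] add [yflv] -> 11 lines: wmmq yflv vho pzsk diihs sbb wjrfq dibaf lpvkm zescc yqm

Answer: wmmq
yflv
vho
pzsk
diihs
sbb
wjrfq
dibaf
lpvkm
zescc
yqm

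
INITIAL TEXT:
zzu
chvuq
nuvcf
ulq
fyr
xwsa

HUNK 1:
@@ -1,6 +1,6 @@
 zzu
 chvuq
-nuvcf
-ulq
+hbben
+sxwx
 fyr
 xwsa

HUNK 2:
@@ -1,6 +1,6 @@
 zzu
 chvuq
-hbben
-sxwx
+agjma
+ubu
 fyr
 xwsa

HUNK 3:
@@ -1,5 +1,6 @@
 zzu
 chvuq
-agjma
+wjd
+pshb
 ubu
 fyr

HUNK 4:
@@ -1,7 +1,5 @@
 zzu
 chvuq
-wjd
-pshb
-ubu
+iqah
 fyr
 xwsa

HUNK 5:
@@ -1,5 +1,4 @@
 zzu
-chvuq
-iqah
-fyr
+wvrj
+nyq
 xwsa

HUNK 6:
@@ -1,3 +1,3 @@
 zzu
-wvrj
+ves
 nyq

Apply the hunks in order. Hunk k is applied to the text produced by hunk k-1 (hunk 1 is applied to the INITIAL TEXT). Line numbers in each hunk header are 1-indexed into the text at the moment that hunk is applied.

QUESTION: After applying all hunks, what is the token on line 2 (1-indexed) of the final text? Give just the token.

Answer: ves

Derivation:
Hunk 1: at line 1 remove [nuvcf,ulq] add [hbben,sxwx] -> 6 lines: zzu chvuq hbben sxwx fyr xwsa
Hunk 2: at line 1 remove [hbben,sxwx] add [agjma,ubu] -> 6 lines: zzu chvuq agjma ubu fyr xwsa
Hunk 3: at line 1 remove [agjma] add [wjd,pshb] -> 7 lines: zzu chvuq wjd pshb ubu fyr xwsa
Hunk 4: at line 1 remove [wjd,pshb,ubu] add [iqah] -> 5 lines: zzu chvuq iqah fyr xwsa
Hunk 5: at line 1 remove [chvuq,iqah,fyr] add [wvrj,nyq] -> 4 lines: zzu wvrj nyq xwsa
Hunk 6: at line 1 remove [wvrj] add [ves] -> 4 lines: zzu ves nyq xwsa
Final line 2: ves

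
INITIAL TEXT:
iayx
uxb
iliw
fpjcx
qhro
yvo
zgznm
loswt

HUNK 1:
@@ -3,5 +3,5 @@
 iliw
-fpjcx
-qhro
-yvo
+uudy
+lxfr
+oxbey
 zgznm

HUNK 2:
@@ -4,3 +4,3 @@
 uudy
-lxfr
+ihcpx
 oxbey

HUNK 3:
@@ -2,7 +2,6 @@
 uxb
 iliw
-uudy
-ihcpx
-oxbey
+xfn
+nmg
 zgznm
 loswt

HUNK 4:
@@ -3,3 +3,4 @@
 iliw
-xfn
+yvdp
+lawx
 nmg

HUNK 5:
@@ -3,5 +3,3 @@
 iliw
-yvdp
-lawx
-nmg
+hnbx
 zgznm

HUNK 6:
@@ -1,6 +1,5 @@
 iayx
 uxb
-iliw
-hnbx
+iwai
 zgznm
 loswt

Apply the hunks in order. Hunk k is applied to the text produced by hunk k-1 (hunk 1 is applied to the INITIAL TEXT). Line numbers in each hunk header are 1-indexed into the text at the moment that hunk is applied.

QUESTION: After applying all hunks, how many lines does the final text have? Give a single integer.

Hunk 1: at line 3 remove [fpjcx,qhro,yvo] add [uudy,lxfr,oxbey] -> 8 lines: iayx uxb iliw uudy lxfr oxbey zgznm loswt
Hunk 2: at line 4 remove [lxfr] add [ihcpx] -> 8 lines: iayx uxb iliw uudy ihcpx oxbey zgznm loswt
Hunk 3: at line 2 remove [uudy,ihcpx,oxbey] add [xfn,nmg] -> 7 lines: iayx uxb iliw xfn nmg zgznm loswt
Hunk 4: at line 3 remove [xfn] add [yvdp,lawx] -> 8 lines: iayx uxb iliw yvdp lawx nmg zgznm loswt
Hunk 5: at line 3 remove [yvdp,lawx,nmg] add [hnbx] -> 6 lines: iayx uxb iliw hnbx zgznm loswt
Hunk 6: at line 1 remove [iliw,hnbx] add [iwai] -> 5 lines: iayx uxb iwai zgznm loswt
Final line count: 5

Answer: 5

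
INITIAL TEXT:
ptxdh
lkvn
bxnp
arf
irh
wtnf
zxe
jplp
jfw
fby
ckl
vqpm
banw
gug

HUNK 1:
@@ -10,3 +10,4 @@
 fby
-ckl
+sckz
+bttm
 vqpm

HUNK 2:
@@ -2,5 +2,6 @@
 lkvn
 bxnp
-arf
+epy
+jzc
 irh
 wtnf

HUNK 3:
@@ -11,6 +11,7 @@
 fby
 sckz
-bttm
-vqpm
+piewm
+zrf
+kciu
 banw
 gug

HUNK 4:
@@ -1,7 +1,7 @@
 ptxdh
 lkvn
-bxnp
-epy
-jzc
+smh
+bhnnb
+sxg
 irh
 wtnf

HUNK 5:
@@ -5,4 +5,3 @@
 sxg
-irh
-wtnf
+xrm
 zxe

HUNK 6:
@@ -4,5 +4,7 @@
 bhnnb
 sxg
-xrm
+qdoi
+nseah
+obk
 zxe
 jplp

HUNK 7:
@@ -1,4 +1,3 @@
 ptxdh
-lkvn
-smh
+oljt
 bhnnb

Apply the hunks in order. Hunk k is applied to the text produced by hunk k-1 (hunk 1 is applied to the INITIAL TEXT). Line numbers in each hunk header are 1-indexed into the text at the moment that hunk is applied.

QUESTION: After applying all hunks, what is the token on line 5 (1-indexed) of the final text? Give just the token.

Answer: qdoi

Derivation:
Hunk 1: at line 10 remove [ckl] add [sckz,bttm] -> 15 lines: ptxdh lkvn bxnp arf irh wtnf zxe jplp jfw fby sckz bttm vqpm banw gug
Hunk 2: at line 2 remove [arf] add [epy,jzc] -> 16 lines: ptxdh lkvn bxnp epy jzc irh wtnf zxe jplp jfw fby sckz bttm vqpm banw gug
Hunk 3: at line 11 remove [bttm,vqpm] add [piewm,zrf,kciu] -> 17 lines: ptxdh lkvn bxnp epy jzc irh wtnf zxe jplp jfw fby sckz piewm zrf kciu banw gug
Hunk 4: at line 1 remove [bxnp,epy,jzc] add [smh,bhnnb,sxg] -> 17 lines: ptxdh lkvn smh bhnnb sxg irh wtnf zxe jplp jfw fby sckz piewm zrf kciu banw gug
Hunk 5: at line 5 remove [irh,wtnf] add [xrm] -> 16 lines: ptxdh lkvn smh bhnnb sxg xrm zxe jplp jfw fby sckz piewm zrf kciu banw gug
Hunk 6: at line 4 remove [xrm] add [qdoi,nseah,obk] -> 18 lines: ptxdh lkvn smh bhnnb sxg qdoi nseah obk zxe jplp jfw fby sckz piewm zrf kciu banw gug
Hunk 7: at line 1 remove [lkvn,smh] add [oljt] -> 17 lines: ptxdh oljt bhnnb sxg qdoi nseah obk zxe jplp jfw fby sckz piewm zrf kciu banw gug
Final line 5: qdoi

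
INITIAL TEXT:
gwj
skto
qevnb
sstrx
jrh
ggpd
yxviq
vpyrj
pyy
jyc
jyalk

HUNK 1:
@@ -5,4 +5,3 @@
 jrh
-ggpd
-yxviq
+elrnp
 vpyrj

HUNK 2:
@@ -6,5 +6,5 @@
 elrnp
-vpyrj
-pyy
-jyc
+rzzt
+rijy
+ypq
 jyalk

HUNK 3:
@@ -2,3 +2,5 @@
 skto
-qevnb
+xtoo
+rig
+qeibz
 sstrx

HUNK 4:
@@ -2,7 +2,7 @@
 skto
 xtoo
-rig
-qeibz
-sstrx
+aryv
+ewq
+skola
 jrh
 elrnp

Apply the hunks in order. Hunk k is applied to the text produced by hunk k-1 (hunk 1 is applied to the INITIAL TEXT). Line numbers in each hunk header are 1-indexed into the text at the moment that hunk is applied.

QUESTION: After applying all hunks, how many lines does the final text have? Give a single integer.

Hunk 1: at line 5 remove [ggpd,yxviq] add [elrnp] -> 10 lines: gwj skto qevnb sstrx jrh elrnp vpyrj pyy jyc jyalk
Hunk 2: at line 6 remove [vpyrj,pyy,jyc] add [rzzt,rijy,ypq] -> 10 lines: gwj skto qevnb sstrx jrh elrnp rzzt rijy ypq jyalk
Hunk 3: at line 2 remove [qevnb] add [xtoo,rig,qeibz] -> 12 lines: gwj skto xtoo rig qeibz sstrx jrh elrnp rzzt rijy ypq jyalk
Hunk 4: at line 2 remove [rig,qeibz,sstrx] add [aryv,ewq,skola] -> 12 lines: gwj skto xtoo aryv ewq skola jrh elrnp rzzt rijy ypq jyalk
Final line count: 12

Answer: 12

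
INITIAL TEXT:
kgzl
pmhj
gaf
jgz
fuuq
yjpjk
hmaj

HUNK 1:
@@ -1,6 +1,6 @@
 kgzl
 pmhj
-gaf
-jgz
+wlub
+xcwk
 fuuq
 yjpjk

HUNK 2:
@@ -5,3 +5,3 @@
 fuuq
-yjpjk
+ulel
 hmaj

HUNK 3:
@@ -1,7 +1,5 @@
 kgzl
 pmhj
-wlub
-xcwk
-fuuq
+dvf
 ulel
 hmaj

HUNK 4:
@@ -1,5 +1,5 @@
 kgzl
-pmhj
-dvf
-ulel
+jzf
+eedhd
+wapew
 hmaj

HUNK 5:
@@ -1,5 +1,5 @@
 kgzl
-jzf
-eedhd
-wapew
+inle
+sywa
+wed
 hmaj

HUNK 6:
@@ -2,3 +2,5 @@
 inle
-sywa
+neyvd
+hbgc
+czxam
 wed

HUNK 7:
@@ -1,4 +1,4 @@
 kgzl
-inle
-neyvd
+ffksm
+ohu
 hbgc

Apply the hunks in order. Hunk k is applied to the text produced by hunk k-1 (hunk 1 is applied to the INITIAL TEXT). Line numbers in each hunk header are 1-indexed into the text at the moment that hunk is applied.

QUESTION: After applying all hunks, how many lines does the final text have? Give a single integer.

Answer: 7

Derivation:
Hunk 1: at line 1 remove [gaf,jgz] add [wlub,xcwk] -> 7 lines: kgzl pmhj wlub xcwk fuuq yjpjk hmaj
Hunk 2: at line 5 remove [yjpjk] add [ulel] -> 7 lines: kgzl pmhj wlub xcwk fuuq ulel hmaj
Hunk 3: at line 1 remove [wlub,xcwk,fuuq] add [dvf] -> 5 lines: kgzl pmhj dvf ulel hmaj
Hunk 4: at line 1 remove [pmhj,dvf,ulel] add [jzf,eedhd,wapew] -> 5 lines: kgzl jzf eedhd wapew hmaj
Hunk 5: at line 1 remove [jzf,eedhd,wapew] add [inle,sywa,wed] -> 5 lines: kgzl inle sywa wed hmaj
Hunk 6: at line 2 remove [sywa] add [neyvd,hbgc,czxam] -> 7 lines: kgzl inle neyvd hbgc czxam wed hmaj
Hunk 7: at line 1 remove [inle,neyvd] add [ffksm,ohu] -> 7 lines: kgzl ffksm ohu hbgc czxam wed hmaj
Final line count: 7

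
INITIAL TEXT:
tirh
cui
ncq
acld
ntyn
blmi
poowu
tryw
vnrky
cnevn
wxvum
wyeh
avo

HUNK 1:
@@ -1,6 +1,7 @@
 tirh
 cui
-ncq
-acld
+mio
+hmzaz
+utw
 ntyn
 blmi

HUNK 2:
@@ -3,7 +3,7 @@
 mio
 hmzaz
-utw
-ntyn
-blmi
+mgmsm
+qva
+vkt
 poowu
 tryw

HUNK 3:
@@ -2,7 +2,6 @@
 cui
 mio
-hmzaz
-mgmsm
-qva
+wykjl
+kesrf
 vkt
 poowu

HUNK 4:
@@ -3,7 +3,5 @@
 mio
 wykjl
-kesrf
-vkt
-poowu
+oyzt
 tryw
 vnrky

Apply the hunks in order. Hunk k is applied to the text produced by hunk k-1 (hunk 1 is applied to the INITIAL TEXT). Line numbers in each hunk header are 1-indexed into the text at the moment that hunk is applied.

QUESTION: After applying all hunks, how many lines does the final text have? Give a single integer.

Hunk 1: at line 1 remove [ncq,acld] add [mio,hmzaz,utw] -> 14 lines: tirh cui mio hmzaz utw ntyn blmi poowu tryw vnrky cnevn wxvum wyeh avo
Hunk 2: at line 3 remove [utw,ntyn,blmi] add [mgmsm,qva,vkt] -> 14 lines: tirh cui mio hmzaz mgmsm qva vkt poowu tryw vnrky cnevn wxvum wyeh avo
Hunk 3: at line 2 remove [hmzaz,mgmsm,qva] add [wykjl,kesrf] -> 13 lines: tirh cui mio wykjl kesrf vkt poowu tryw vnrky cnevn wxvum wyeh avo
Hunk 4: at line 3 remove [kesrf,vkt,poowu] add [oyzt] -> 11 lines: tirh cui mio wykjl oyzt tryw vnrky cnevn wxvum wyeh avo
Final line count: 11

Answer: 11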